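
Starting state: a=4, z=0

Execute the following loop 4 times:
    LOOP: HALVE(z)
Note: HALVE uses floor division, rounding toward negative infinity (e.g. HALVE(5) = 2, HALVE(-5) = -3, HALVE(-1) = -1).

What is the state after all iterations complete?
a=4, z=0

Iteration trace:
Start: a=4, z=0
After iteration 1: a=4, z=0
After iteration 2: a=4, z=0
After iteration 3: a=4, z=0
After iteration 4: a=4, z=0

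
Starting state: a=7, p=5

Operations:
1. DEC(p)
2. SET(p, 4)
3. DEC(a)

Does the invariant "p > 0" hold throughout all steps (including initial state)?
Yes

The invariant holds at every step.

State at each step:
Initial: a=7, p=5
After step 1: a=7, p=4
After step 2: a=7, p=4
After step 3: a=6, p=4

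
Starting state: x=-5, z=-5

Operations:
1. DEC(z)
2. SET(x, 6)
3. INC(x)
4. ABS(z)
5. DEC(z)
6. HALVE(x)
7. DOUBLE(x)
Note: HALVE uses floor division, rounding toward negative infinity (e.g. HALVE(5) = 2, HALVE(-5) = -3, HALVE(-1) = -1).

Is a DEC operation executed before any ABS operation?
Yes

First DEC: step 1
First ABS: step 4
Since 1 < 4, DEC comes first.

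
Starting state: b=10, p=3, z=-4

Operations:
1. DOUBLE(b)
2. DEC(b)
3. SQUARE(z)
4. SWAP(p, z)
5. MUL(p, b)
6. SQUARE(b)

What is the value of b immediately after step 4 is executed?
b = 19

Tracing b through execution:
Initial: b = 10
After step 1 (DOUBLE(b)): b = 20
After step 2 (DEC(b)): b = 19
After step 3 (SQUARE(z)): b = 19
After step 4 (SWAP(p, z)): b = 19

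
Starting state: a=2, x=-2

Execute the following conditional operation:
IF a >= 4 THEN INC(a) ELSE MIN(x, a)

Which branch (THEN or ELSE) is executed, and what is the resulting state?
Branch: ELSE, Final state: a=2, x=-2

Evaluating condition: a >= 4
a = 2
Condition is False, so ELSE branch executes
After MIN(x, a): a=2, x=-2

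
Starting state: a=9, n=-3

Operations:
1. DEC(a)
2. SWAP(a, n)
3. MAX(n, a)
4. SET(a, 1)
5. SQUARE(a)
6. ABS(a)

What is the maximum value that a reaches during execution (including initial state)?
9

Values of a at each step:
Initial: a = 9 ← maximum
After step 1: a = 8
After step 2: a = -3
After step 3: a = -3
After step 4: a = 1
After step 5: a = 1
After step 6: a = 1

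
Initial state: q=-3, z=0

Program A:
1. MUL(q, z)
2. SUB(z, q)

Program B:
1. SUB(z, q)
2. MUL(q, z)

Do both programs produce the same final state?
No

Program A final state: q=0, z=0
Program B final state: q=-9, z=3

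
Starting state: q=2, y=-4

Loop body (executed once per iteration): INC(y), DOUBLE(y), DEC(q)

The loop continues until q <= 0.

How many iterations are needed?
2

Tracing iterations:
Initial: q=2, y=-4
After iteration 1: q=1, y=-6
After iteration 2: q=0, y=-10
q <= 0 now holds, so the loop exits after 2 iterations.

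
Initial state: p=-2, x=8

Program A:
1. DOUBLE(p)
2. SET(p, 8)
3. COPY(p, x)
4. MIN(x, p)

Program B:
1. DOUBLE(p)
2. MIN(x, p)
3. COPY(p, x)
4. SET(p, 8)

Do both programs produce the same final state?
No

Program A final state: p=8, x=8
Program B final state: p=8, x=-4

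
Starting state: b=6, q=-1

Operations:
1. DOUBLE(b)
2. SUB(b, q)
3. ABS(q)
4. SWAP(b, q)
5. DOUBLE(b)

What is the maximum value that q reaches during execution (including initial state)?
13

Values of q at each step:
Initial: q = -1
After step 1: q = -1
After step 2: q = -1
After step 3: q = 1
After step 4: q = 13 ← maximum
After step 5: q = 13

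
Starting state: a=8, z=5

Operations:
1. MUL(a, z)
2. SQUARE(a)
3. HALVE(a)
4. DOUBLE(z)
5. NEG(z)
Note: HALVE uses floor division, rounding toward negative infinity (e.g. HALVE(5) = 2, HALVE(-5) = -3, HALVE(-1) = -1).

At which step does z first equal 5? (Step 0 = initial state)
Step 0

Tracing z:
Initial: z = 5 ← first occurrence
After step 1: z = 5
After step 2: z = 5
After step 3: z = 5
After step 4: z = 10
After step 5: z = -10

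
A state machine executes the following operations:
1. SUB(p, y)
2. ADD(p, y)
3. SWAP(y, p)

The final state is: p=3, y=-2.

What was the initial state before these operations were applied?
p=-2, y=3

Working backwards:
Final state: p=3, y=-2
Before step 3 (SWAP(y, p)): p=-2, y=3
Before step 2 (ADD(p, y)): p=-5, y=3
Before step 1 (SUB(p, y)): p=-2, y=3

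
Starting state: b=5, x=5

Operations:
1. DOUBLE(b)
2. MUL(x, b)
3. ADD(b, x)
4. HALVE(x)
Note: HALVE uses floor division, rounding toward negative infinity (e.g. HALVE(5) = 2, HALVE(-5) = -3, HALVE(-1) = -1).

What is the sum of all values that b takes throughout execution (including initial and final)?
145

Values of b at each step:
Initial: b = 5
After step 1: b = 10
After step 2: b = 10
After step 3: b = 60
After step 4: b = 60
Sum = 5 + 10 + 10 + 60 + 60 = 145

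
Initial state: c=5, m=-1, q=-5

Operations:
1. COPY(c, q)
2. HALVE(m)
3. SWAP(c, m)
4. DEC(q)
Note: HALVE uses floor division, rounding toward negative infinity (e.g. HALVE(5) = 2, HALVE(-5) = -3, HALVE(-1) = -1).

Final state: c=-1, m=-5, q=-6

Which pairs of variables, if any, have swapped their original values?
None

Comparing initial and final values:
m: -1 → -5
q: -5 → -6
c: 5 → -1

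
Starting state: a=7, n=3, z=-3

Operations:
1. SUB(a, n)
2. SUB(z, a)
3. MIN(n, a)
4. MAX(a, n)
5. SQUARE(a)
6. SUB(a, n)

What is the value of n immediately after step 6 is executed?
n = 3

Tracing n through execution:
Initial: n = 3
After step 1 (SUB(a, n)): n = 3
After step 2 (SUB(z, a)): n = 3
After step 3 (MIN(n, a)): n = 3
After step 4 (MAX(a, n)): n = 3
After step 5 (SQUARE(a)): n = 3
After step 6 (SUB(a, n)): n = 3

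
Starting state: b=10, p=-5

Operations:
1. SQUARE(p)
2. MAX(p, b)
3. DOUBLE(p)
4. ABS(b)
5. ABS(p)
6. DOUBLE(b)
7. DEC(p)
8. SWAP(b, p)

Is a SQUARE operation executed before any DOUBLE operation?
Yes

First SQUARE: step 1
First DOUBLE: step 3
Since 1 < 3, SQUARE comes first.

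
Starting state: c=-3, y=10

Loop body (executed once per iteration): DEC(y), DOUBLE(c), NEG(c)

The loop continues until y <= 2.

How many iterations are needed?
8

Tracing iterations:
Initial: c=-3, y=10
After iteration 1: c=6, y=9
After iteration 2: c=-12, y=8
After iteration 3: c=24, y=7
After iteration 4: c=-48, y=6
After iteration 5: c=96, y=5
After iteration 6: c=-192, y=4
After iteration 7: c=384, y=3
After iteration 8: c=-768, y=2
y <= 2 now holds, so the loop exits after 8 iterations.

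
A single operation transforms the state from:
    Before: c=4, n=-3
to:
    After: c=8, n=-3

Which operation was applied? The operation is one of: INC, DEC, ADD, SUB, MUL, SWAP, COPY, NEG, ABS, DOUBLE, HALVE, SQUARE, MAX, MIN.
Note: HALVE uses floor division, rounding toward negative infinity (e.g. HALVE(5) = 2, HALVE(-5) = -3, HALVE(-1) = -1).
DOUBLE(c)

Analyzing the change:
Before: c=4, n=-3
After: c=8, n=-3
Variable c changed from 4 to 8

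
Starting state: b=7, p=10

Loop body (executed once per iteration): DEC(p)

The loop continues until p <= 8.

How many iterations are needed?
2

Tracing iterations:
Initial: b=7, p=10
After iteration 1: b=7, p=9
After iteration 2: b=7, p=8
p <= 8 now holds, so the loop exits after 2 iterations.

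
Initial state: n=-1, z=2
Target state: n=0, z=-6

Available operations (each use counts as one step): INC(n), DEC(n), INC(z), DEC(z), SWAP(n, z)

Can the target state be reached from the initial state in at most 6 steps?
No

The target state cannot be reached within 6 steps.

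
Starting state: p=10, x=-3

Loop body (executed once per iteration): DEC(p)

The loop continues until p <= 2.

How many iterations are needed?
8

Tracing iterations:
Initial: p=10, x=-3
After iteration 1: p=9, x=-3
After iteration 2: p=8, x=-3
After iteration 3: p=7, x=-3
After iteration 4: p=6, x=-3
After iteration 5: p=5, x=-3
After iteration 6: p=4, x=-3
After iteration 7: p=3, x=-3
After iteration 8: p=2, x=-3
p <= 2 now holds, so the loop exits after 8 iterations.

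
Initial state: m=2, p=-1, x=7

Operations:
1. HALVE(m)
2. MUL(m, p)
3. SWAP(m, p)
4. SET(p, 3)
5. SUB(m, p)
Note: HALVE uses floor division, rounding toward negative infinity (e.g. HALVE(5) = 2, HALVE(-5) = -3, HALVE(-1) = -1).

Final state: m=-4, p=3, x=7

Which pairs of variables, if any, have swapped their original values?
None

Comparing initial and final values:
m: 2 → -4
x: 7 → 7
p: -1 → 3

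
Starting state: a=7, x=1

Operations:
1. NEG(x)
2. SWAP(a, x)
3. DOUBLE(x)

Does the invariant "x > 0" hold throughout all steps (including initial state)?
No, violated after step 1

The invariant is violated after step 1.

State at each step:
Initial: a=7, x=1
After step 1: a=7, x=-1
After step 2: a=-1, x=7
After step 3: a=-1, x=14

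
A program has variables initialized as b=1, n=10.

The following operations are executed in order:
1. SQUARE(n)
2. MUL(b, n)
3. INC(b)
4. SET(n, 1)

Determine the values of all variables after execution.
{b: 101, n: 1}

Step-by-step execution:
Initial: b=1, n=10
After step 1 (SQUARE(n)): b=1, n=100
After step 2 (MUL(b, n)): b=100, n=100
After step 3 (INC(b)): b=101, n=100
After step 4 (SET(n, 1)): b=101, n=1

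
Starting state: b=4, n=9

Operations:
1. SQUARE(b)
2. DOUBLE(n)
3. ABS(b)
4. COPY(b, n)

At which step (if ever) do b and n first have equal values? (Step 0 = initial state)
Step 4

b and n first become equal after step 4.

Comparing values at each step:
Initial: b=4, n=9
After step 1: b=16, n=9
After step 2: b=16, n=18
After step 3: b=16, n=18
After step 4: b=18, n=18 ← equal!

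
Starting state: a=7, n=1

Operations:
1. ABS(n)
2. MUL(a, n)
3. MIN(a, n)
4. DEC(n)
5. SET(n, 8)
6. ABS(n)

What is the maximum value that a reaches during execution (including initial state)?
7

Values of a at each step:
Initial: a = 7 ← maximum
After step 1: a = 7
After step 2: a = 7
After step 3: a = 1
After step 4: a = 1
After step 5: a = 1
After step 6: a = 1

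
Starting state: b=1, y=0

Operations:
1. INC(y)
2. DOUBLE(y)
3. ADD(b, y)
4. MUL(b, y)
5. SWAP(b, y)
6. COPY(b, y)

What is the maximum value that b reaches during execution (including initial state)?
6

Values of b at each step:
Initial: b = 1
After step 1: b = 1
After step 2: b = 1
After step 3: b = 3
After step 4: b = 6 ← maximum
After step 5: b = 2
After step 6: b = 6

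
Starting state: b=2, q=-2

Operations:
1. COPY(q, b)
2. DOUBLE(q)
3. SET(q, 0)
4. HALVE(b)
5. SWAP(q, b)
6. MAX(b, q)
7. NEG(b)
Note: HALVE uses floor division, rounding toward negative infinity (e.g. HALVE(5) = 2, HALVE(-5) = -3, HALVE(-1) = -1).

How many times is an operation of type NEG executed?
1

Counting NEG operations:
Step 7: NEG(b) ← NEG
Total: 1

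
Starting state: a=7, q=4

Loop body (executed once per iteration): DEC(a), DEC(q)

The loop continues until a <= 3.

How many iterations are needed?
4

Tracing iterations:
Initial: a=7, q=4
After iteration 1: a=6, q=3
After iteration 2: a=5, q=2
After iteration 3: a=4, q=1
After iteration 4: a=3, q=0
a <= 3 now holds, so the loop exits after 4 iterations.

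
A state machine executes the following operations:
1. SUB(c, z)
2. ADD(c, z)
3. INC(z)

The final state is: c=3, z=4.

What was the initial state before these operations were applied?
c=3, z=3

Working backwards:
Final state: c=3, z=4
Before step 3 (INC(z)): c=3, z=3
Before step 2 (ADD(c, z)): c=0, z=3
Before step 1 (SUB(c, z)): c=3, z=3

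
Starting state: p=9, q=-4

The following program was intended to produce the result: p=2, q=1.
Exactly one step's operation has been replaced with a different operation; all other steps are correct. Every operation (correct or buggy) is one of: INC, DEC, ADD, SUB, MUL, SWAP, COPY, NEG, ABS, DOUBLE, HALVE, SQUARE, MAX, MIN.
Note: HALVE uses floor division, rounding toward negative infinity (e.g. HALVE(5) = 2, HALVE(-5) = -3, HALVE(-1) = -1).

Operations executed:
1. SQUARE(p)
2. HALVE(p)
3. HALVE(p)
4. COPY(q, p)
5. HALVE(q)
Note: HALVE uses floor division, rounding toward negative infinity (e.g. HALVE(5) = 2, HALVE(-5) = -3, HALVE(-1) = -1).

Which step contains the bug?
Step 1

Trace with buggy code:
Initial: p=9, q=-4
After step 1: p=81, q=-4
After step 2: p=40, q=-4
After step 3: p=20, q=-4
After step 4: p=20, q=20
After step 5: p=20, q=10
Actual final p=20, q=10 ≠ expected p=2, q=1.
Step 1 is the only position where a single-operation replacement can produce the expected result.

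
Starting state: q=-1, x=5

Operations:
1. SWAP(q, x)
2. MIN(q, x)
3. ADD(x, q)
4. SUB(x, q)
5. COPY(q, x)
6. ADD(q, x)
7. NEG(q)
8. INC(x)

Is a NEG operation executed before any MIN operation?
No

First NEG: step 7
First MIN: step 2
Since 7 > 2, MIN comes first.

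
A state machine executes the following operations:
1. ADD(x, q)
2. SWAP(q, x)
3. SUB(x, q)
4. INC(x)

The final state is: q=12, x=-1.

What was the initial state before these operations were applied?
q=10, x=2

Working backwards:
Final state: q=12, x=-1
Before step 4 (INC(x)): q=12, x=-2
Before step 3 (SUB(x, q)): q=12, x=10
Before step 2 (SWAP(q, x)): q=10, x=12
Before step 1 (ADD(x, q)): q=10, x=2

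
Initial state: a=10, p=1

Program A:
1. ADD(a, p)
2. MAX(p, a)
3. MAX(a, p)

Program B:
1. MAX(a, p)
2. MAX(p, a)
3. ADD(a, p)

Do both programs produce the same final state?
No

Program A final state: a=11, p=11
Program B final state: a=20, p=10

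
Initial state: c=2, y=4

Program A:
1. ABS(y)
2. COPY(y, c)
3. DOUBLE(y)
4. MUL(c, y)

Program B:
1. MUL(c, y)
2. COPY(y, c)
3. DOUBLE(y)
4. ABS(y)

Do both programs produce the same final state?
No

Program A final state: c=8, y=4
Program B final state: c=8, y=16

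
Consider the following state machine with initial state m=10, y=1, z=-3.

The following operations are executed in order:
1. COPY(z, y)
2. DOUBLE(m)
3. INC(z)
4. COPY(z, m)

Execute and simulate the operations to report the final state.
{m: 20, y: 1, z: 20}

Step-by-step execution:
Initial: m=10, y=1, z=-3
After step 1 (COPY(z, y)): m=10, y=1, z=1
After step 2 (DOUBLE(m)): m=20, y=1, z=1
After step 3 (INC(z)): m=20, y=1, z=2
After step 4 (COPY(z, m)): m=20, y=1, z=20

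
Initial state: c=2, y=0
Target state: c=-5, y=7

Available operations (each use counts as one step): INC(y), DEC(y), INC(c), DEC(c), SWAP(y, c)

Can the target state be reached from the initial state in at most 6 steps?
No

The target state cannot be reached within 6 steps.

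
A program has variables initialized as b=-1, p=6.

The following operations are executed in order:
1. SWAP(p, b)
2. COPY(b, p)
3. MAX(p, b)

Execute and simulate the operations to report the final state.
{b: -1, p: -1}

Step-by-step execution:
Initial: b=-1, p=6
After step 1 (SWAP(p, b)): b=6, p=-1
After step 2 (COPY(b, p)): b=-1, p=-1
After step 3 (MAX(p, b)): b=-1, p=-1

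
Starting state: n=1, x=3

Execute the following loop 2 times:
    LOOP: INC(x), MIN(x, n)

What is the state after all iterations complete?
n=1, x=1

Iteration trace:
Start: n=1, x=3
After iteration 1: n=1, x=1
After iteration 2: n=1, x=1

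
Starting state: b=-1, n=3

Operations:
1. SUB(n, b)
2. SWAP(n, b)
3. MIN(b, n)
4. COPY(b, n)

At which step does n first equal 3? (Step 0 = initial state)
Step 0

Tracing n:
Initial: n = 3 ← first occurrence
After step 1: n = 4
After step 2: n = -1
After step 3: n = -1
After step 4: n = -1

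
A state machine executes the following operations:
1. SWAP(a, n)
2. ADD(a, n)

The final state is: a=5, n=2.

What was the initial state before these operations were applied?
a=2, n=3

Working backwards:
Final state: a=5, n=2
Before step 2 (ADD(a, n)): a=3, n=2
Before step 1 (SWAP(a, n)): a=2, n=3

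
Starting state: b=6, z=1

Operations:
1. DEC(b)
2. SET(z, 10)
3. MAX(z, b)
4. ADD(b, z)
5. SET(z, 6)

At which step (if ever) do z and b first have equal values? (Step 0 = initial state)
Never

z and b never become equal during execution.

Comparing values at each step:
Initial: z=1, b=6
After step 1: z=1, b=5
After step 2: z=10, b=5
After step 3: z=10, b=5
After step 4: z=10, b=15
After step 5: z=6, b=15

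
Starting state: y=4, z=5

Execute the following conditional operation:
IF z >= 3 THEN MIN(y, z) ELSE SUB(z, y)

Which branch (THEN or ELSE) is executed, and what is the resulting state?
Branch: THEN, Final state: y=4, z=5

Evaluating condition: z >= 3
z = 5
Condition is True, so THEN branch executes
After MIN(y, z): y=4, z=5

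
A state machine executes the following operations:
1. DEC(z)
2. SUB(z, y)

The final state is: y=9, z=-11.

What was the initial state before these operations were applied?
y=9, z=-1

Working backwards:
Final state: y=9, z=-11
Before step 2 (SUB(z, y)): y=9, z=-2
Before step 1 (DEC(z)): y=9, z=-1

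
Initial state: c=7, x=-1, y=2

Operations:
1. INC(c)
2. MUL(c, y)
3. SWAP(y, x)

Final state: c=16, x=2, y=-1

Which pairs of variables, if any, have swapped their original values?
(y, x)

Comparing initial and final values:
y: 2 → -1
x: -1 → 2
c: 7 → 16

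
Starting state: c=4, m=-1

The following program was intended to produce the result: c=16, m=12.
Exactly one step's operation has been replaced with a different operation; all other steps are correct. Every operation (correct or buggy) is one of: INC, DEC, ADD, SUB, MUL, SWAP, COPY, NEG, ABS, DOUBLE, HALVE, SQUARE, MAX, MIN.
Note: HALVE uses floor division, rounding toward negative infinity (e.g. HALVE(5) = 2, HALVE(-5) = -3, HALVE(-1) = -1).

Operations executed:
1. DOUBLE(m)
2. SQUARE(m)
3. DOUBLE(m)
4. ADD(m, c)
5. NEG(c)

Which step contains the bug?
Step 5

Trace with buggy code:
Initial: c=4, m=-1
After step 1: c=4, m=-2
After step 2: c=4, m=4
After step 3: c=4, m=8
After step 4: c=4, m=12
After step 5: c=-4, m=12
Actual final c=-4, m=12 ≠ expected c=16, m=12.
Step 5 is the only position where a single-operation replacement can produce the expected result.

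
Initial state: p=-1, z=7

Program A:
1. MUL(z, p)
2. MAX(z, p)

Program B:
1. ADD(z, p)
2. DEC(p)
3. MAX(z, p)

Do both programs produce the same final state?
No

Program A final state: p=-1, z=-1
Program B final state: p=-2, z=6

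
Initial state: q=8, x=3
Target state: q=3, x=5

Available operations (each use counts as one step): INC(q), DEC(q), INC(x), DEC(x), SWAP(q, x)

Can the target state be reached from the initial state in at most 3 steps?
No

The target state cannot be reached within 3 steps.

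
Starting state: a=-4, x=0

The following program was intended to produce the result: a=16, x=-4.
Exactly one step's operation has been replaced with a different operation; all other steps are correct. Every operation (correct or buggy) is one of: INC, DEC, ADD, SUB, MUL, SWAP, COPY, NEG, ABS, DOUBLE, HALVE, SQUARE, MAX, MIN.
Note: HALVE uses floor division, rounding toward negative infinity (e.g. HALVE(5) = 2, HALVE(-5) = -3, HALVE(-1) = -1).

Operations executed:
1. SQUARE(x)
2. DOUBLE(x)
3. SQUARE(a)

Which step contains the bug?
Step 2

Trace with buggy code:
Initial: a=-4, x=0
After step 1: a=-4, x=0
After step 2: a=-4, x=0
After step 3: a=16, x=0
Actual final a=16, x=0 ≠ expected a=16, x=-4.
Step 2 is the only position where a single-operation replacement can produce the expected result.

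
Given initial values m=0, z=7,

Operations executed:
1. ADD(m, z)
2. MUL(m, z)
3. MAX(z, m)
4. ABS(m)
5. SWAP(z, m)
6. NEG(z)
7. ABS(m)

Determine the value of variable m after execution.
m = 49

Tracing execution:
Step 1: ADD(m, z) → m = 7
Step 2: MUL(m, z) → m = 49
Step 3: MAX(z, m) → m = 49
Step 4: ABS(m) → m = 49
Step 5: SWAP(z, m) → m = 49
Step 6: NEG(z) → m = 49
Step 7: ABS(m) → m = 49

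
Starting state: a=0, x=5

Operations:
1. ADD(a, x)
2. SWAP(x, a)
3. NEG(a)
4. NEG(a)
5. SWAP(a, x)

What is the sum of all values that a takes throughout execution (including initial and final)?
15

Values of a at each step:
Initial: a = 0
After step 1: a = 5
After step 2: a = 5
After step 3: a = -5
After step 4: a = 5
After step 5: a = 5
Sum = 0 + 5 + 5 + -5 + 5 + 5 = 15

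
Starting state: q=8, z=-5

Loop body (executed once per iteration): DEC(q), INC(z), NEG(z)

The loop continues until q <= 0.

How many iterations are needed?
8

Tracing iterations:
Initial: q=8, z=-5
After iteration 1: q=7, z=4
After iteration 2: q=6, z=-5
After iteration 3: q=5, z=4
After iteration 4: q=4, z=-5
After iteration 5: q=3, z=4
After iteration 6: q=2, z=-5
After iteration 7: q=1, z=4
After iteration 8: q=0, z=-5
q <= 0 now holds, so the loop exits after 8 iterations.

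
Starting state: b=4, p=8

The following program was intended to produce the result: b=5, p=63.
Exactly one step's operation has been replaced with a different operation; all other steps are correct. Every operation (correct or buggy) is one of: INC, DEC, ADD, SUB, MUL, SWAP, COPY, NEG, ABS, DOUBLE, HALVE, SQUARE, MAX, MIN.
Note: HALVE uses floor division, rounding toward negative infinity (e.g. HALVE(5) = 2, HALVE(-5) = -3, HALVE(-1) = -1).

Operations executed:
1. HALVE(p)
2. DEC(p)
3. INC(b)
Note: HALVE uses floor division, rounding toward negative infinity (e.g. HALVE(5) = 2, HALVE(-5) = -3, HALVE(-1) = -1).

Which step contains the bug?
Step 1

Trace with buggy code:
Initial: b=4, p=8
After step 1: b=4, p=4
After step 2: b=4, p=3
After step 3: b=5, p=3
Actual final b=5, p=3 ≠ expected b=5, p=63.
Step 1 is the only position where a single-operation replacement can produce the expected result.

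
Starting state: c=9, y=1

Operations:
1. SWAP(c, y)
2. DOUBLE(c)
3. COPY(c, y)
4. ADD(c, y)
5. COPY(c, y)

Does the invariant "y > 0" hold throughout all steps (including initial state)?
Yes

The invariant holds at every step.

State at each step:
Initial: c=9, y=1
After step 1: c=1, y=9
After step 2: c=2, y=9
After step 3: c=9, y=9
After step 4: c=18, y=9
After step 5: c=9, y=9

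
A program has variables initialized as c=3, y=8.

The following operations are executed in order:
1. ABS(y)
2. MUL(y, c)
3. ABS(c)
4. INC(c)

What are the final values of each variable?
{c: 4, y: 24}

Step-by-step execution:
Initial: c=3, y=8
After step 1 (ABS(y)): c=3, y=8
After step 2 (MUL(y, c)): c=3, y=24
After step 3 (ABS(c)): c=3, y=24
After step 4 (INC(c)): c=4, y=24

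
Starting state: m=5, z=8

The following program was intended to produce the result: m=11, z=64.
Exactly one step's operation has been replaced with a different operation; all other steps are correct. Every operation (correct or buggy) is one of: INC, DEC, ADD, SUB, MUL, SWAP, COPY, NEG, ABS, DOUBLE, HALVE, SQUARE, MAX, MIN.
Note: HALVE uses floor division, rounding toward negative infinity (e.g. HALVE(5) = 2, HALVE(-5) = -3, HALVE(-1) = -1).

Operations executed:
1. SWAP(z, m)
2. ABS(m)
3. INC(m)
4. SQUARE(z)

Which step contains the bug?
Step 1

Trace with buggy code:
Initial: m=5, z=8
After step 1: m=8, z=5
After step 2: m=8, z=5
After step 3: m=9, z=5
After step 4: m=9, z=25
Actual final m=9, z=25 ≠ expected m=11, z=64.
Step 1 is the only position where a single-operation replacement can produce the expected result.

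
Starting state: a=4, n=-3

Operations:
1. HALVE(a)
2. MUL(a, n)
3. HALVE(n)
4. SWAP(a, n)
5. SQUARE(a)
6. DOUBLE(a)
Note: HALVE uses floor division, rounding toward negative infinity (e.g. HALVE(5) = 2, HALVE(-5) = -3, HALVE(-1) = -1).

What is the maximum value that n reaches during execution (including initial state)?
-2

Values of n at each step:
Initial: n = -3
After step 1: n = -3
After step 2: n = -3
After step 3: n = -2 ← maximum
After step 4: n = -6
After step 5: n = -6
After step 6: n = -6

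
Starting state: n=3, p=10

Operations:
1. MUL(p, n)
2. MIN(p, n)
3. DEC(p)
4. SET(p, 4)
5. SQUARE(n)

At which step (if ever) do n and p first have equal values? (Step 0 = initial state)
Step 2

n and p first become equal after step 2.

Comparing values at each step:
Initial: n=3, p=10
After step 1: n=3, p=30
After step 2: n=3, p=3 ← equal!
After step 3: n=3, p=2
After step 4: n=3, p=4
After step 5: n=9, p=4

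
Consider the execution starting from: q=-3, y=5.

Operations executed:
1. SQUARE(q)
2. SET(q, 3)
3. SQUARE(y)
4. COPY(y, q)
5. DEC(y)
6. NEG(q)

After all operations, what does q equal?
q = -3

Tracing execution:
Step 1: SQUARE(q) → q = 9
Step 2: SET(q, 3) → q = 3
Step 3: SQUARE(y) → q = 3
Step 4: COPY(y, q) → q = 3
Step 5: DEC(y) → q = 3
Step 6: NEG(q) → q = -3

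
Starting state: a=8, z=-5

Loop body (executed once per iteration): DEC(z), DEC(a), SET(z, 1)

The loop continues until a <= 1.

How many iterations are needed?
7

Tracing iterations:
Initial: a=8, z=-5
After iteration 1: a=7, z=1
After iteration 2: a=6, z=1
After iteration 3: a=5, z=1
After iteration 4: a=4, z=1
After iteration 5: a=3, z=1
After iteration 6: a=2, z=1
After iteration 7: a=1, z=1
a <= 1 now holds, so the loop exits after 7 iterations.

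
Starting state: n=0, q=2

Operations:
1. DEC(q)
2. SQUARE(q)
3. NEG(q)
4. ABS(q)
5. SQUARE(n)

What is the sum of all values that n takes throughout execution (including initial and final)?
0

Values of n at each step:
Initial: n = 0
After step 1: n = 0
After step 2: n = 0
After step 3: n = 0
After step 4: n = 0
After step 5: n = 0
Sum = 0 + 0 + 0 + 0 + 0 + 0 = 0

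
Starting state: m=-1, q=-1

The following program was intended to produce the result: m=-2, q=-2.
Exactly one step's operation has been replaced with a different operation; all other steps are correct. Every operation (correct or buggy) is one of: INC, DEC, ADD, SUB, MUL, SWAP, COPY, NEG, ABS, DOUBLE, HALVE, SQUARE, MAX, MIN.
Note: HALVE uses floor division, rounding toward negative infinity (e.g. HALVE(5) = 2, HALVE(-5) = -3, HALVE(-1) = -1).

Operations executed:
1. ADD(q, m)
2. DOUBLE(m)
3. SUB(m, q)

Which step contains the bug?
Step 3

Trace with buggy code:
Initial: m=-1, q=-1
After step 1: m=-1, q=-2
After step 2: m=-2, q=-2
After step 3: m=0, q=-2
Actual final m=0, q=-2 ≠ expected m=-2, q=-2.
Step 3 is the only position where a single-operation replacement can produce the expected result.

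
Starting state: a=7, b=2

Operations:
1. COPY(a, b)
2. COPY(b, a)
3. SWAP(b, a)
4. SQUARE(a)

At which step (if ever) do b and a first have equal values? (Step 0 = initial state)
Step 1

b and a first become equal after step 1.

Comparing values at each step:
Initial: b=2, a=7
After step 1: b=2, a=2 ← equal!
After step 2: b=2, a=2 ← equal!
After step 3: b=2, a=2 ← equal!
After step 4: b=2, a=4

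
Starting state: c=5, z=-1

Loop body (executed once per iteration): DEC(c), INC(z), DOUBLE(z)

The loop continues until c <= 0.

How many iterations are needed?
5

Tracing iterations:
Initial: c=5, z=-1
After iteration 1: c=4, z=0
After iteration 2: c=3, z=2
After iteration 3: c=2, z=6
After iteration 4: c=1, z=14
After iteration 5: c=0, z=30
c <= 0 now holds, so the loop exits after 5 iterations.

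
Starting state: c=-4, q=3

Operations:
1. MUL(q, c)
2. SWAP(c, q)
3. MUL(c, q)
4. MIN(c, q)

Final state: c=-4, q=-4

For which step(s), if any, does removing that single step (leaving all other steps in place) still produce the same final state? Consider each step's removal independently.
None - removing any single step changes the final result

Testing removal of each single step:
Without step 1: final = c=-12, q=-4 (different)
Without step 2: final = c=-12, q=-12 (different)
Without step 3: final = c=-12, q=-4 (different)
Without step 4: final = c=48, q=-4 (different)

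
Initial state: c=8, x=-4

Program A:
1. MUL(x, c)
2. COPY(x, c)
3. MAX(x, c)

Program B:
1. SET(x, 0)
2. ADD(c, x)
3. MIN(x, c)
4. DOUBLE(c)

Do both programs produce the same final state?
No

Program A final state: c=8, x=8
Program B final state: c=16, x=0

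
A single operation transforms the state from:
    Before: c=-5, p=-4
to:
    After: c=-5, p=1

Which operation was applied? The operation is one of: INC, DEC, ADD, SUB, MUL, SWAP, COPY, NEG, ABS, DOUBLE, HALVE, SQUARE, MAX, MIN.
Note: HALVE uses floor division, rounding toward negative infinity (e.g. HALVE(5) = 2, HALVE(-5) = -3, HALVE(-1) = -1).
SUB(p, c)

Analyzing the change:
Before: c=-5, p=-4
After: c=-5, p=1
Variable p changed from -4 to 1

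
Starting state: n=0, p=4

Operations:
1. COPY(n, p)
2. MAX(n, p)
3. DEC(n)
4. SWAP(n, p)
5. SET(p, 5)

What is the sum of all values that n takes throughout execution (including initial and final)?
19

Values of n at each step:
Initial: n = 0
After step 1: n = 4
After step 2: n = 4
After step 3: n = 3
After step 4: n = 4
After step 5: n = 4
Sum = 0 + 4 + 4 + 3 + 4 + 4 = 19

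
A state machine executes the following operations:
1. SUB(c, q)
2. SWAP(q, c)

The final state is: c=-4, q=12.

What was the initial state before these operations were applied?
c=8, q=-4

Working backwards:
Final state: c=-4, q=12
Before step 2 (SWAP(q, c)): c=12, q=-4
Before step 1 (SUB(c, q)): c=8, q=-4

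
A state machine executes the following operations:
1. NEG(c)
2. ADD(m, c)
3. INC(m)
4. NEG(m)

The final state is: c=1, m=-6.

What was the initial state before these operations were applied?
c=-1, m=4

Working backwards:
Final state: c=1, m=-6
Before step 4 (NEG(m)): c=1, m=6
Before step 3 (INC(m)): c=1, m=5
Before step 2 (ADD(m, c)): c=1, m=4
Before step 1 (NEG(c)): c=-1, m=4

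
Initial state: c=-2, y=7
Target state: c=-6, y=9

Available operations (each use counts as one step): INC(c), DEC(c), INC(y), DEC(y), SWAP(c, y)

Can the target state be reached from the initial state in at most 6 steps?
Yes

Path (6 steps): DEC(c) → DEC(c) → DEC(c) → DEC(c) → INC(y) → INC(y)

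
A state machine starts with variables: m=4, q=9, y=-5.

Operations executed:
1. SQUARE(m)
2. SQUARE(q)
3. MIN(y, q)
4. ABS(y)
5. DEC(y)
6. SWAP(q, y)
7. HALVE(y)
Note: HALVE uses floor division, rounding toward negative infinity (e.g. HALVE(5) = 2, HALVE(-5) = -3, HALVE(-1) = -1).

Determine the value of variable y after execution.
y = 40

Tracing execution:
Step 1: SQUARE(m) → y = -5
Step 2: SQUARE(q) → y = -5
Step 3: MIN(y, q) → y = -5
Step 4: ABS(y) → y = 5
Step 5: DEC(y) → y = 4
Step 6: SWAP(q, y) → y = 81
Step 7: HALVE(y) → y = 40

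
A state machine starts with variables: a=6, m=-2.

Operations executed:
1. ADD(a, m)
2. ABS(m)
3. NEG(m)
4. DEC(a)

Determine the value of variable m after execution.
m = -2

Tracing execution:
Step 1: ADD(a, m) → m = -2
Step 2: ABS(m) → m = 2
Step 3: NEG(m) → m = -2
Step 4: DEC(a) → m = -2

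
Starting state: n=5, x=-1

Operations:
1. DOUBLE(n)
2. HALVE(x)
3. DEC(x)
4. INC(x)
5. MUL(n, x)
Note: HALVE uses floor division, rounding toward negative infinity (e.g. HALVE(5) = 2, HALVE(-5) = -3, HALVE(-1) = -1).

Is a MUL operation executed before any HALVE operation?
No

First MUL: step 5
First HALVE: step 2
Since 5 > 2, HALVE comes first.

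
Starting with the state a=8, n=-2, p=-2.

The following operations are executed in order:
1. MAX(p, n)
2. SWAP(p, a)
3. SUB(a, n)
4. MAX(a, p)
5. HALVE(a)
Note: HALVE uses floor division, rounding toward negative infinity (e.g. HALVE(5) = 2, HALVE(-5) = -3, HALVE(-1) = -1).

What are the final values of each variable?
{a: 4, n: -2, p: 8}

Step-by-step execution:
Initial: a=8, n=-2, p=-2
After step 1 (MAX(p, n)): a=8, n=-2, p=-2
After step 2 (SWAP(p, a)): a=-2, n=-2, p=8
After step 3 (SUB(a, n)): a=0, n=-2, p=8
After step 4 (MAX(a, p)): a=8, n=-2, p=8
After step 5 (HALVE(a)): a=4, n=-2, p=8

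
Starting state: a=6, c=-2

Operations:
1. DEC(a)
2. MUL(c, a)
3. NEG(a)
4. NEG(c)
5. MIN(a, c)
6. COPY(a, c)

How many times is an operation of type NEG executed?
2

Counting NEG operations:
Step 3: NEG(a) ← NEG
Step 4: NEG(c) ← NEG
Total: 2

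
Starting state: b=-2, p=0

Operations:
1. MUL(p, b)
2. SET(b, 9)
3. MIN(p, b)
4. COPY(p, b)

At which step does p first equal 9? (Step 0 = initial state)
Step 4

Tracing p:
Initial: p = 0
After step 1: p = 0
After step 2: p = 0
After step 3: p = 0
After step 4: p = 9 ← first occurrence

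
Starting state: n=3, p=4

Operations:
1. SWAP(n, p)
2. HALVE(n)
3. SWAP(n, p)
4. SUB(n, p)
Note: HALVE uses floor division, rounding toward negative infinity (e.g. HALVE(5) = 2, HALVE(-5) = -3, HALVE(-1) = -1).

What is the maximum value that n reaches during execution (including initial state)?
4

Values of n at each step:
Initial: n = 3
After step 1: n = 4 ← maximum
After step 2: n = 2
After step 3: n = 3
After step 4: n = 1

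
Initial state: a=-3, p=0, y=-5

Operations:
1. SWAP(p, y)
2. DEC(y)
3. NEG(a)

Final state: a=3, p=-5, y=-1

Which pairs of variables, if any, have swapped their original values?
None

Comparing initial and final values:
a: -3 → 3
p: 0 → -5
y: -5 → -1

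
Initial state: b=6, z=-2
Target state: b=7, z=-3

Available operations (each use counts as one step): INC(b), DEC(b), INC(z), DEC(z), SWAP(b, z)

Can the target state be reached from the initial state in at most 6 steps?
Yes

Path (2 steps): INC(b) → DEC(z)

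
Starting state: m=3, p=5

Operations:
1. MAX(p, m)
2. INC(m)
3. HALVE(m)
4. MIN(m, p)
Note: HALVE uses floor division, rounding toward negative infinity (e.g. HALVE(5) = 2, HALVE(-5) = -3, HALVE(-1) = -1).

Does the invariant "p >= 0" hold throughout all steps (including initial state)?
Yes

The invariant holds at every step.

State at each step:
Initial: m=3, p=5
After step 1: m=3, p=5
After step 2: m=4, p=5
After step 3: m=2, p=5
After step 4: m=2, p=5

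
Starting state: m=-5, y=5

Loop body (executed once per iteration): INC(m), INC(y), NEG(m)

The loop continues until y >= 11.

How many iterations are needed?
6

Tracing iterations:
Initial: m=-5, y=5
After iteration 1: m=4, y=6
After iteration 2: m=-5, y=7
After iteration 3: m=4, y=8
After iteration 4: m=-5, y=9
After iteration 5: m=4, y=10
After iteration 6: m=-5, y=11
y >= 11 now holds, so the loop exits after 6 iterations.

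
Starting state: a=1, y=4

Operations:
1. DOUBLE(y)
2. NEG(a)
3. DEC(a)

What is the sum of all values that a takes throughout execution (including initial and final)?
-1

Values of a at each step:
Initial: a = 1
After step 1: a = 1
After step 2: a = -1
After step 3: a = -2
Sum = 1 + 1 + -1 + -2 = -1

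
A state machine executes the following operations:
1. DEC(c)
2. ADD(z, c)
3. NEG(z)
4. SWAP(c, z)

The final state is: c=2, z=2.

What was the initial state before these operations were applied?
c=3, z=-4

Working backwards:
Final state: c=2, z=2
Before step 4 (SWAP(c, z)): c=2, z=2
Before step 3 (NEG(z)): c=2, z=-2
Before step 2 (ADD(z, c)): c=2, z=-4
Before step 1 (DEC(c)): c=3, z=-4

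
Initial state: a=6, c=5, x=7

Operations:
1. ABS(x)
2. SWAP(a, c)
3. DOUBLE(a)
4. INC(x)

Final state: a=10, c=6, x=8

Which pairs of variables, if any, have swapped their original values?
None

Comparing initial and final values:
a: 6 → 10
x: 7 → 8
c: 5 → 6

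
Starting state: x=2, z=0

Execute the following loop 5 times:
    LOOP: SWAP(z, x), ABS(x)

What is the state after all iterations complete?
x=0, z=2

Iteration trace:
Start: x=2, z=0
After iteration 1: x=0, z=2
After iteration 2: x=2, z=0
After iteration 3: x=0, z=2
After iteration 4: x=2, z=0
After iteration 5: x=0, z=2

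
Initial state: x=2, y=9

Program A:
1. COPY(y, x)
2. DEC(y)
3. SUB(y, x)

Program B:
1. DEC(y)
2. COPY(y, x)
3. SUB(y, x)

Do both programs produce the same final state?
No

Program A final state: x=2, y=-1
Program B final state: x=2, y=0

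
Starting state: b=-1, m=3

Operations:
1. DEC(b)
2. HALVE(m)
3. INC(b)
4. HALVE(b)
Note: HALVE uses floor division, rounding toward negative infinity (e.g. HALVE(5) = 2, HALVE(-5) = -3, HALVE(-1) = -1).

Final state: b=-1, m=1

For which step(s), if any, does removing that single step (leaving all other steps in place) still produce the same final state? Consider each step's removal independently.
Step(s) 3, 4

Testing removal of each single step:
Without step 1: final = b=0, m=1 (different)
Without step 2: final = b=-1, m=3 (different)
Without step 3: final = b=-1, m=1 (same)
Without step 4: final = b=-1, m=1 (same)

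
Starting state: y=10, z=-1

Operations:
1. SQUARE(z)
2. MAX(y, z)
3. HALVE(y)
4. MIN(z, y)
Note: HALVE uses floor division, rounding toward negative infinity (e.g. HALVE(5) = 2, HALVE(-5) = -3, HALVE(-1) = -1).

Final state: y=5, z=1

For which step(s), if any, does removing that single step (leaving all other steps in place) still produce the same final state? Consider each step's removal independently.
Step(s) 2, 4

Testing removal of each single step:
Without step 1: final = y=5, z=-1 (different)
Without step 2: final = y=5, z=1 (same)
Without step 3: final = y=10, z=1 (different)
Without step 4: final = y=5, z=1 (same)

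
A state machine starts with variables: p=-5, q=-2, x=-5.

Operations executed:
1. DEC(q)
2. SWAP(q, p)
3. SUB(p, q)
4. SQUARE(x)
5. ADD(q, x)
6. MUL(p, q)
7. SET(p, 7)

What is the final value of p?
p = 7

Tracing execution:
Step 1: DEC(q) → p = -5
Step 2: SWAP(q, p) → p = -3
Step 3: SUB(p, q) → p = 2
Step 4: SQUARE(x) → p = 2
Step 5: ADD(q, x) → p = 2
Step 6: MUL(p, q) → p = 40
Step 7: SET(p, 7) → p = 7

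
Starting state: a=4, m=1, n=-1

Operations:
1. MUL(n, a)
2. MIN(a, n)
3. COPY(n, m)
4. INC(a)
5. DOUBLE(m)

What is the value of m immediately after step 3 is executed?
m = 1

Tracing m through execution:
Initial: m = 1
After step 1 (MUL(n, a)): m = 1
After step 2 (MIN(a, n)): m = 1
After step 3 (COPY(n, m)): m = 1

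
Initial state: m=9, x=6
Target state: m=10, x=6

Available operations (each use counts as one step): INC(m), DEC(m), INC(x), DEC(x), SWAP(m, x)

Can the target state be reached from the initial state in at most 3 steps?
Yes

Path (1 step): INC(m)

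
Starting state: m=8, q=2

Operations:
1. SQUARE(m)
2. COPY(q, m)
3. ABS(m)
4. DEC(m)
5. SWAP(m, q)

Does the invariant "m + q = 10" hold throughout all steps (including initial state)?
No, violated after step 1

The invariant is violated after step 1.

State at each step:
Initial: m=8, q=2
After step 1: m=64, q=2
After step 2: m=64, q=64
After step 3: m=64, q=64
After step 4: m=63, q=64
After step 5: m=64, q=63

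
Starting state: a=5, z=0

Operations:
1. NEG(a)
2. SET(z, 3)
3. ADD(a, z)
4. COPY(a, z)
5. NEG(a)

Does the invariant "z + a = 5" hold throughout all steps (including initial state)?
No, violated after step 1

The invariant is violated after step 1.

State at each step:
Initial: a=5, z=0
After step 1: a=-5, z=0
After step 2: a=-5, z=3
After step 3: a=-2, z=3
After step 4: a=3, z=3
After step 5: a=-3, z=3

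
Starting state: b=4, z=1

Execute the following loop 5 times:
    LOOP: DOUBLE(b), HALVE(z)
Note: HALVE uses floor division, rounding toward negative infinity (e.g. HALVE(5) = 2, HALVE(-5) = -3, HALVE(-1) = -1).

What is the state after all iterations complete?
b=128, z=0

Iteration trace:
Start: b=4, z=1
After iteration 1: b=8, z=0
After iteration 2: b=16, z=0
After iteration 3: b=32, z=0
After iteration 4: b=64, z=0
After iteration 5: b=128, z=0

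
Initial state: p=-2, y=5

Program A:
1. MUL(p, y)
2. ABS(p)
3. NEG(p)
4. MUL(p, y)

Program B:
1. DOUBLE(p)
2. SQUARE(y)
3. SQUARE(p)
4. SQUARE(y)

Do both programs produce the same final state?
No

Program A final state: p=-50, y=5
Program B final state: p=16, y=625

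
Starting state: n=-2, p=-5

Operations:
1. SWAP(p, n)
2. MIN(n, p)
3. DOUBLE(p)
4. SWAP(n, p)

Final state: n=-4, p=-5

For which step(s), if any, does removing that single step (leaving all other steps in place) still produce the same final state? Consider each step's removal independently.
Step(s) 2

Testing removal of each single step:
Without step 1: final = n=-10, p=-5 (different)
Without step 2: final = n=-4, p=-5 (same)
Without step 3: final = n=-2, p=-5 (different)
Without step 4: final = n=-5, p=-4 (different)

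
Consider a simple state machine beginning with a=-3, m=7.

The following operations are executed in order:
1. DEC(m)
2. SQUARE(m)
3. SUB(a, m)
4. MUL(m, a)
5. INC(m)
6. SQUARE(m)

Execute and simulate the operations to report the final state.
{a: -39, m: 1968409}

Step-by-step execution:
Initial: a=-3, m=7
After step 1 (DEC(m)): a=-3, m=6
After step 2 (SQUARE(m)): a=-3, m=36
After step 3 (SUB(a, m)): a=-39, m=36
After step 4 (MUL(m, a)): a=-39, m=-1404
After step 5 (INC(m)): a=-39, m=-1403
After step 6 (SQUARE(m)): a=-39, m=1968409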